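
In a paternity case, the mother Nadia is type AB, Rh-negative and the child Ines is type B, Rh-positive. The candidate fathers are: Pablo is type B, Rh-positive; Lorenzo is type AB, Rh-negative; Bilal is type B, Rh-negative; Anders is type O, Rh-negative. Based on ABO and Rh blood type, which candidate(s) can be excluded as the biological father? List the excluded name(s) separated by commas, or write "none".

A candidate is excluded only if no genotype consistent with his phenotype could produce a type B, Rh-positive child with a type AB, Rh-negative mother.
Lorenzo (type AB, Rh-): no genotype consistent with that phenotype can produce a type-B Rh+ child with a type-AB mother.
Bilal (type B, Rh-): no genotype consistent with that phenotype can produce a type-B Rh+ child with a type-AB mother.
Anders (type O, Rh-): no genotype consistent with that phenotype can produce a type-B Rh+ child with a type-AB mother.

Lorenzo, Bilal, Anders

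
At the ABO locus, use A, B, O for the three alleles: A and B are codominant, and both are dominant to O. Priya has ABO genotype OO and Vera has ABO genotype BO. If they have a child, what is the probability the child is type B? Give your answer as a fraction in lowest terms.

ABO cross OO × BO → offspring phenotypes: 1/2 O, 1/2 B.
So P(type B) = 1/2.

1/2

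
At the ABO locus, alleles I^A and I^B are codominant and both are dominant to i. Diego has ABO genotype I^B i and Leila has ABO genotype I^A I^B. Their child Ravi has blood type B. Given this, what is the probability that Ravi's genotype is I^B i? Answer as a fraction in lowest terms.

1/2

Cross I^B i × I^A I^B → 1/4 I^A I^B, 1/4 I^A i, 1/4 I^B I^B, 1/4 I^B i.
Type-B genotypes among offspring: I^B I^B (1/4), I^B i (1/4); total 1/2.
P(I^B i | type B) = (1/4) / (1/2) = 1/2.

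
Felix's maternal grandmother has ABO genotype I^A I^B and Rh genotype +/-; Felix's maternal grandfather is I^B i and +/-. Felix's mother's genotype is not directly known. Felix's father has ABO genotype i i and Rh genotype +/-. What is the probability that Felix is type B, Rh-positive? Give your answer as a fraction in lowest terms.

3/8

Felix's mother's ABO genotype from I^A I^B × I^B i: 1/4 I^A I^B, 1/4 I^A i, 1/4 I^B I^B, 1/4 I^B i.
Crossing each possibility with the father i i and summing P(type B): 1/4·1/2 + 1/4·0 + 1/4·1 + 1/4·1/2 = 1/2.
Similarly for Rh via the mother's Rh distribution: P(Rh+) = 3/4.
Independent loci: 1/2 × 3/4 = 3/8.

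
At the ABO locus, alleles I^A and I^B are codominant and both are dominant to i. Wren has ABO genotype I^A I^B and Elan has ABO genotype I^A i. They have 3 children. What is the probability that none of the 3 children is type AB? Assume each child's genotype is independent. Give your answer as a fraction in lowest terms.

27/64

ABO cross I^A I^B × I^A i → 1/2 A, 1/4 B, 1/4 AB.
So P(type AB) = 1/4 per child.
P(not type AB) = 3/4 for one child; (3/4)^3 = 27/64.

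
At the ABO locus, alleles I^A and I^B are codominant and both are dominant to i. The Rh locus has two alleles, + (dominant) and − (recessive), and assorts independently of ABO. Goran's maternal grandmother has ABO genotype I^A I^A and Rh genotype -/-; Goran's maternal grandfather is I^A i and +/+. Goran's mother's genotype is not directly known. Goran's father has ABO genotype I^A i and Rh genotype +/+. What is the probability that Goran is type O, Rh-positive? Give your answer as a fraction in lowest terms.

1/8

Goran's mother's ABO genotype from I^A I^A × I^A i: 1/2 I^A I^A, 1/2 I^A i.
Crossing each possibility with the father I^A i and summing P(type O): 1/2·0 + 1/2·1/4 = 1/8.
Similarly for Rh via the mother's Rh distribution: P(Rh+) = 1.
Independent loci: 1/8 × 1 = 1/8.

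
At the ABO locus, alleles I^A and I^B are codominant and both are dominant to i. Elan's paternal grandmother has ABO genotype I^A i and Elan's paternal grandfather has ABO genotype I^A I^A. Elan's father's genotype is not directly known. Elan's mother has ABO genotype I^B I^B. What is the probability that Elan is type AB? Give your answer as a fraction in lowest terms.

3/4

Elan's father's ABO genotype from I^A i × I^A I^A: 1/2 I^A I^A, 1/2 I^A i.
Crossing each possibility with the mother I^B I^B and summing P(type AB): 1/2·1 + 1/2·1/2 = 3/4.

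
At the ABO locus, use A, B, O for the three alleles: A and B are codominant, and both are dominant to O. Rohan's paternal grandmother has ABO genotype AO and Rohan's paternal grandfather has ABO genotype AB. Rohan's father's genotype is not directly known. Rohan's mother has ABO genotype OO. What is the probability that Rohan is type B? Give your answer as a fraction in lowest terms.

1/4

Rohan's father's ABO genotype from AO × AB: 1/4 AA, 1/4 AB, 1/4 AO, 1/4 BO.
Crossing each possibility with the mother OO and summing P(type B): 1/4·0 + 1/4·1/2 + 1/4·0 + 1/4·1/2 = 1/4.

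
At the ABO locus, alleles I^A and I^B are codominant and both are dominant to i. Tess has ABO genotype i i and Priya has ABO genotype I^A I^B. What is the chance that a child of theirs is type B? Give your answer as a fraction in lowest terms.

1/2

ABO cross i i × I^A I^B → offspring phenotypes: 1/2 A, 1/2 B.
So P(type B) = 1/2.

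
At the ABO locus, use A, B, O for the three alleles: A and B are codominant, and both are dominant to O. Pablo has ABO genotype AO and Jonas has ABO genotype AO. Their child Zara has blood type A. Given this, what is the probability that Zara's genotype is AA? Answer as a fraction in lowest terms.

Cross AO × AO → 1/4 AA, 1/2 AO, 1/4 OO.
Type-A genotypes among offspring: AA (1/4), AO (1/2); total 3/4.
P(AA | type A) = (1/4) / (3/4) = 1/3.

1/3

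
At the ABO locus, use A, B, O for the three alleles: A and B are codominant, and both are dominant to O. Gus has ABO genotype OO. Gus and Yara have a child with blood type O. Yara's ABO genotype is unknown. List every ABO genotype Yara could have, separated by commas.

For each candidate genotype of Yara, check whether crossing it with OO can produce every observed child phenotype.
  AA → possible child types {A} ✗
  AB → possible child types {A, B} ✗
  AO → possible child types {O, A} ✓
  BB → possible child types {B} ✗
  BO → possible child types {O, B} ✓
  OO → possible child types {O} ✓

AO, BO, OO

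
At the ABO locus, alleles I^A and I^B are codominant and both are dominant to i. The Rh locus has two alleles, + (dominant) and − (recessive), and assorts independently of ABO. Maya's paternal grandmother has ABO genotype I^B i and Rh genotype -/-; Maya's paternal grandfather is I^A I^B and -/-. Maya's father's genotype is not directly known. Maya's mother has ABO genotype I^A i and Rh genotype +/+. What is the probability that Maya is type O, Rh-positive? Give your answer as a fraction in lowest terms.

1/8

Maya's father's ABO genotype from I^B i × I^A I^B: 1/4 I^A I^B, 1/4 I^A i, 1/4 I^B I^B, 1/4 I^B i.
Crossing each possibility with the mother I^A i and summing P(type O): 1/4·0 + 1/4·1/4 + 1/4·0 + 1/4·1/4 = 1/8.
Similarly for Rh via the father's Rh distribution: P(Rh+) = 1.
Independent loci: 1/8 × 1 = 1/8.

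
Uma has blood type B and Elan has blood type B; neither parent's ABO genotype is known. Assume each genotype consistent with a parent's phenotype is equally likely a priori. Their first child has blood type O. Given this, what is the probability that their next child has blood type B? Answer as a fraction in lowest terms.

3/4

Possible genotypes: Uma ∈ {BB, BO}; Elan ∈ {BB, BO}.
Weight each parental genotype pair by prior × P(type-O child):
  BO × BO: posterior weight 1; P(next child type B) = 3/4.
Weighted sum = 3/4.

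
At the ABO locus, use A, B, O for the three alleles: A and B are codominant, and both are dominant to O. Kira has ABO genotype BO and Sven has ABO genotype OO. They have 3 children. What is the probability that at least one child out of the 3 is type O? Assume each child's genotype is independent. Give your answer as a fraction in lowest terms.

ABO cross BO × OO → 1/2 O, 1/2 B.
So P(type O) = 1/2 per child.
P(none) = (1/2)^3 = 1/8; P(at least one) = 1 − 1/8 = 7/8.

7/8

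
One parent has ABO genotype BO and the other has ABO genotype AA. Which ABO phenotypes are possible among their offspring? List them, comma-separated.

Gametes from BO × AA give offspring ABO genotypes AB, AO, i.e. phenotypes A, AB.

A, AB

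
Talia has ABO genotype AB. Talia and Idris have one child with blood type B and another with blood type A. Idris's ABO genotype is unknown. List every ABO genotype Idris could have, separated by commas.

AB, AO, BO, OO

For each candidate genotype of Idris, check whether crossing it with AB can produce every observed child phenotype.
  AA → possible child types {A, AB} ✗
  AB → possible child types {A, B, AB} ✓
  AO → possible child types {A, B, AB} ✓
  BB → possible child types {B, AB} ✗
  BO → possible child types {A, B, AB} ✓
  OO → possible child types {A, B} ✓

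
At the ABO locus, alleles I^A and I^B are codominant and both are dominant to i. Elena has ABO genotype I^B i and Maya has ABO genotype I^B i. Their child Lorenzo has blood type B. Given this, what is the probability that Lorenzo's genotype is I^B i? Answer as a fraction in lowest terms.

2/3

Cross I^B i × I^B i → 1/4 I^B I^B, 1/2 I^B i, 1/4 i i.
Type-B genotypes among offspring: I^B I^B (1/4), I^B i (1/2); total 3/4.
P(I^B i | type B) = (1/2) / (3/4) = 2/3.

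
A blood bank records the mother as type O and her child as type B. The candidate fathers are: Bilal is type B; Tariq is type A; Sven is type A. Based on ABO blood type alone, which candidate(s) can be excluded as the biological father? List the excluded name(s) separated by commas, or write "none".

A candidate is excluded only if no genotype consistent with his phenotype could produce a type B child with a type O mother.
Tariq (type A): no genotype consistent with that phenotype can produce a type-B child with a type-O mother.
Sven (type A): no genotype consistent with that phenotype can produce a type-B child with a type-O mother.

Tariq, Sven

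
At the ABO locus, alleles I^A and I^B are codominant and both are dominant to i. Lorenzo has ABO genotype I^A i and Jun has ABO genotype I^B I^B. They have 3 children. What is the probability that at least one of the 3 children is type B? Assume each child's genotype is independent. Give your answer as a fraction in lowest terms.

7/8

ABO cross I^A i × I^B I^B → 1/2 B, 1/2 AB.
So P(type B) = 1/2 per child.
P(none) = (1/2)^3 = 1/8; P(at least one) = 1 − 1/8 = 7/8.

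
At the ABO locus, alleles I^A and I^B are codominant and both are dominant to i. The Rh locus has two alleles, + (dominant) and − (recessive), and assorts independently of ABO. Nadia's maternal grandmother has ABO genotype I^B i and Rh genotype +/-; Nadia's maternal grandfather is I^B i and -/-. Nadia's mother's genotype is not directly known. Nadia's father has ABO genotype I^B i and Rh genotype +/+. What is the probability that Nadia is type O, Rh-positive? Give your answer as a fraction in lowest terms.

Nadia's mother's ABO genotype from I^B i × I^B i: 1/4 I^B I^B, 1/2 I^B i, 1/4 i i.
Crossing each possibility with the father I^B i and summing P(type O): 1/4·0 + 1/2·1/4 + 1/4·1/2 = 1/4.
Similarly for Rh via the mother's Rh distribution: P(Rh+) = 1.
Independent loci: 1/4 × 1 = 1/4.

1/4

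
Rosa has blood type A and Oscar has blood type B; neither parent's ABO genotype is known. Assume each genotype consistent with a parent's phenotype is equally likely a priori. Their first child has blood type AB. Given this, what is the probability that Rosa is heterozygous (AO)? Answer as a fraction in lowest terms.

1/3

Possible genotypes: Rosa ∈ {AA, AO}; Oscar ∈ {BB, BO}.
Weight each parental genotype pair by prior × P(type-AB child):
  AA × BB: posterior weight 4/9.
  AA × BO: posterior weight 2/9.
  AO × BB: posterior weight 2/9.
  AO × BO: posterior weight 1/9.
Sum the posterior weight over pairs where Rosa is AO: 1/3.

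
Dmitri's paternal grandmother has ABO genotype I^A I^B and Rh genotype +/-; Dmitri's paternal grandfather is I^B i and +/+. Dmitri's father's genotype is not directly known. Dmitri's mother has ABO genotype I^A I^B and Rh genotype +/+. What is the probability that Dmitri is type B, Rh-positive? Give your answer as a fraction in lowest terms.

3/8

Dmitri's father's ABO genotype from I^A I^B × I^B i: 1/4 I^A I^B, 1/4 I^A i, 1/4 I^B I^B, 1/4 I^B i.
Crossing each possibility with the mother I^A I^B and summing P(type B): 1/4·1/4 + 1/4·1/4 + 1/4·1/2 + 1/4·1/2 = 3/8.
Similarly for Rh via the father's Rh distribution: P(Rh+) = 1.
Independent loci: 3/8 × 1 = 3/8.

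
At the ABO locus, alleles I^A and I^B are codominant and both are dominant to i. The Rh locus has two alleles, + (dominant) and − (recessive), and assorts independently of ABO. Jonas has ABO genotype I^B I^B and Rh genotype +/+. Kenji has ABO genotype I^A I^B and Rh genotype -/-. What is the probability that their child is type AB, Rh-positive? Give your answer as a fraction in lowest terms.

1/2

ABO cross I^B I^B × I^A I^B → offspring phenotypes: 1/2 B, 1/2 AB.
Rh cross +/+ × -/- → 1 Rh+.
Independent loci: P(type AB, Rh-positive) = 1/2 × 1 = 1/2.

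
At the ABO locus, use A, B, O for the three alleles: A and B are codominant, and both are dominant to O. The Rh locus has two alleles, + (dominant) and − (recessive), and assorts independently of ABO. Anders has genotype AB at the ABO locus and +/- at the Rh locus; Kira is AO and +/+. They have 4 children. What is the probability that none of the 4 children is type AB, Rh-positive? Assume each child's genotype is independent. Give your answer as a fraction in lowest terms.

ABO cross AB × AO → 1/2 A, 1/4 B, 1/4 AB.
Rh cross +/- × +/+ → 1 Rh+; so P(type AB, Rh-positive) = 1/4 × 1 = 1/4 per child.
P(not type AB, Rh-positive) = 3/4 for one child; (3/4)^4 = 81/256.

81/256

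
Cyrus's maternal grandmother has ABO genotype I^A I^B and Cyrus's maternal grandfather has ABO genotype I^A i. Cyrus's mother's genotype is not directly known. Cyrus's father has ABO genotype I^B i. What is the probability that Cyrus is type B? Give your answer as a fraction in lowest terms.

Cyrus's mother's ABO genotype from I^A I^B × I^A i: 1/4 I^A I^A, 1/4 I^A I^B, 1/4 I^A i, 1/4 I^B i.
Crossing each possibility with the father I^B i and summing P(type B): 1/4·0 + 1/4·1/2 + 1/4·1/4 + 1/4·3/4 = 3/8.

3/8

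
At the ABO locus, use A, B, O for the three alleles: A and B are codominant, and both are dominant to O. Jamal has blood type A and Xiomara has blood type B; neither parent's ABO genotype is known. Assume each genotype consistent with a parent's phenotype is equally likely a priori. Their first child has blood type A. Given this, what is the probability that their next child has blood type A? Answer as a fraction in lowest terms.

Possible genotypes: Jamal ∈ {AA, AO}; Xiomara ∈ {BB, BO}.
Weight each parental genotype pair by prior × P(type-A child):
  AA × BO: posterior weight 2/3; P(next child type A) = 1/2.
  AO × BO: posterior weight 1/3; P(next child type A) = 1/4.
Weighted sum = 5/12.

5/12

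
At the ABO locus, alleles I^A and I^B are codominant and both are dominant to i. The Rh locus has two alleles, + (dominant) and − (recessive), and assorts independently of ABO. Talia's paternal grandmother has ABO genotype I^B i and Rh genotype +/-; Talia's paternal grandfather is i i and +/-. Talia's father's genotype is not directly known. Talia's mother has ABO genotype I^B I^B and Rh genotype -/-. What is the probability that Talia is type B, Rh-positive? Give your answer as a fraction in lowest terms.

Talia's father's ABO genotype from I^B i × i i: 1/2 I^B i, 1/2 i i.
Crossing each possibility with the mother I^B I^B and summing P(type B): 1/2·1 + 1/2·1 = 1.
Similarly for Rh via the father's Rh distribution: P(Rh+) = 1/2.
Independent loci: 1 × 1/2 = 1/2.

1/2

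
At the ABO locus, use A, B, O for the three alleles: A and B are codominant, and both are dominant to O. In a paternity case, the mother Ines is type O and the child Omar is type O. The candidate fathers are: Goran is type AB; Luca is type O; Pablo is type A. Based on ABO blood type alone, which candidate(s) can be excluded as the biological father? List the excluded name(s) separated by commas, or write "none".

A candidate is excluded only if no genotype consistent with his phenotype could produce a type O child with a type O mother.
Goran (type AB): no genotype consistent with that phenotype can produce a type-O child with a type-O mother.

Goran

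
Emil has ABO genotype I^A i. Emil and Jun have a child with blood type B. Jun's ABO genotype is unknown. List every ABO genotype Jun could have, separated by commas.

I^A I^B, I^B I^B, I^B i

For each candidate genotype of Jun, check whether crossing it with I^A i can produce every observed child phenotype.
  I^A I^A → possible child types {A} ✗
  I^A I^B → possible child types {A, B, AB} ✓
  I^A i → possible child types {O, A} ✗
  I^B I^B → possible child types {B, AB} ✓
  I^B i → possible child types {O, A, B, AB} ✓
  i i → possible child types {O, A} ✗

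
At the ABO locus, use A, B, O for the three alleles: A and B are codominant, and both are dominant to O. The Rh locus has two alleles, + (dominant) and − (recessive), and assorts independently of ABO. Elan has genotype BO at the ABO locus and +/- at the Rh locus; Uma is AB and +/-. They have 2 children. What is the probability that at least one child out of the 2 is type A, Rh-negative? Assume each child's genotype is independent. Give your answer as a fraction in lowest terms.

ABO cross BO × AB → 1/4 A, 1/2 B, 1/4 AB.
Rh cross +/- × +/- → 3/4 Rh+, 1/4 Rh-; so P(type A, Rh-negative) = 1/4 × 1/4 = 1/16 per child.
P(none) = (15/16)^2 = 225/256; P(at least one) = 1 − 225/256 = 31/256.

31/256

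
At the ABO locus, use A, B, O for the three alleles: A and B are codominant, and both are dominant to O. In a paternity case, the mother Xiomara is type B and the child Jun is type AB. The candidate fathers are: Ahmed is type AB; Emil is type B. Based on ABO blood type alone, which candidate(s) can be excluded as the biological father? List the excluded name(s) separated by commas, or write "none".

Emil

A candidate is excluded only if no genotype consistent with his phenotype could produce a type AB child with a type B mother.
Emil (type B): no genotype consistent with that phenotype can produce a type-AB child with a type-B mother.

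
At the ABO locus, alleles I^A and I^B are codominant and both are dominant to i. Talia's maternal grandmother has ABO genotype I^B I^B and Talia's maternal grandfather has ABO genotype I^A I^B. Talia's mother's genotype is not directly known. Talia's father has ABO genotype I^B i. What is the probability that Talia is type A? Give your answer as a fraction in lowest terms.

Talia's mother's ABO genotype from I^B I^B × I^A I^B: 1/2 I^A I^B, 1/2 I^B I^B.
Crossing each possibility with the father I^B i and summing P(type A): 1/2·1/4 + 1/2·0 = 1/8.

1/8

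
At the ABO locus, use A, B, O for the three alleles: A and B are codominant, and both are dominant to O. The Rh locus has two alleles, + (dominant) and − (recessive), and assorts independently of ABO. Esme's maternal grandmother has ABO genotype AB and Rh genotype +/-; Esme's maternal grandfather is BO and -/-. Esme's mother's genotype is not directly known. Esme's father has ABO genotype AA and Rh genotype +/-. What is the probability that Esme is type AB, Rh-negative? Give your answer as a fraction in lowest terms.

3/16

Esme's mother's ABO genotype from AB × BO: 1/4 AB, 1/4 AO, 1/4 BB, 1/4 BO.
Crossing each possibility with the father AA and summing P(type AB): 1/4·1/2 + 1/4·0 + 1/4·1 + 1/4·1/2 = 1/2.
Similarly for Rh via the mother's Rh distribution: P(Rh-) = 3/8.
Independent loci: 1/2 × 3/8 = 3/16.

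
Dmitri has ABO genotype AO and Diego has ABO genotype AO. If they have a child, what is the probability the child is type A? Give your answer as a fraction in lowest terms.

ABO cross AO × AO → offspring phenotypes: 1/4 O, 3/4 A.
So P(type A) = 3/4.

3/4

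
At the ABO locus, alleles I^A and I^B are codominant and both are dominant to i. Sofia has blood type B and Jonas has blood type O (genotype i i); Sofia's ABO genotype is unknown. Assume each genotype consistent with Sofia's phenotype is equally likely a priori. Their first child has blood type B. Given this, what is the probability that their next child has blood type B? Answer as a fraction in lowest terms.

Possible genotypes: Sofia ∈ {I^B I^B, I^B i}; Jonas ∈ {i i}.
Weight each parental genotype pair by prior × P(type-B child):
  I^B I^B × i i: posterior weight 2/3; P(next child type B) = 1.
  I^B i × i i: posterior weight 1/3; P(next child type B) = 1/2.
Weighted sum = 5/6.

5/6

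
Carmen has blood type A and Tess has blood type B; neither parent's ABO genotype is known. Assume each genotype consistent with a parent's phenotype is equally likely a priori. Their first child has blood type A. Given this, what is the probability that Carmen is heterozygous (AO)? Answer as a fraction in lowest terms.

Possible genotypes: Carmen ∈ {AA, AO}; Tess ∈ {BB, BO}.
Weight each parental genotype pair by prior × P(type-A child):
  AA × BO: posterior weight 2/3.
  AO × BO: posterior weight 1/3.
Sum the posterior weight over pairs where Carmen is AO: 1/3.

1/3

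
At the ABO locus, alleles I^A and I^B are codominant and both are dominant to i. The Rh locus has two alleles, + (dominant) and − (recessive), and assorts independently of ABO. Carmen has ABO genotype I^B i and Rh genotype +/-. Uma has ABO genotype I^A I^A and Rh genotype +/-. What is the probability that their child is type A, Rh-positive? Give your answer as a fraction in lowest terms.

3/8

ABO cross I^B i × I^A I^A → offspring phenotypes: 1/2 A, 1/2 AB.
Rh cross +/- × +/- → 3/4 Rh+, 1/4 Rh-.
Independent loci: P(type A, Rh-positive) = 1/2 × 3/4 = 3/8.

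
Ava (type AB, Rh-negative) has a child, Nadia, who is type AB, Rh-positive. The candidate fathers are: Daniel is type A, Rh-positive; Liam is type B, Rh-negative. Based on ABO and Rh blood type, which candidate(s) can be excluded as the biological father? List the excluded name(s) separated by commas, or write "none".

A candidate is excluded only if no genotype consistent with his phenotype could produce a type AB, Rh-positive child with a type AB, Rh-negative mother.
Liam (type B, Rh-): no genotype consistent with that phenotype can produce a type-AB Rh+ child with a type-AB mother.

Liam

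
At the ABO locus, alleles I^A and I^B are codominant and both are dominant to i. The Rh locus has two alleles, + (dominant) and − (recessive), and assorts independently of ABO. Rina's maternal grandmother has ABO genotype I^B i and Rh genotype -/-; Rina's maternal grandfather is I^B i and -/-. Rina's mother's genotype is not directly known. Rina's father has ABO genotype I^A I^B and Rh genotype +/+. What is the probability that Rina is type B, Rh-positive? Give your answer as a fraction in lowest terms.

1/2

Rina's mother's ABO genotype from I^B i × I^B i: 1/4 I^B I^B, 1/2 I^B i, 1/4 i i.
Crossing each possibility with the father I^A I^B and summing P(type B): 1/4·1/2 + 1/2·1/2 + 1/4·1/2 = 1/2.
Similarly for Rh via the mother's Rh distribution: P(Rh+) = 1.
Independent loci: 1/2 × 1 = 1/2.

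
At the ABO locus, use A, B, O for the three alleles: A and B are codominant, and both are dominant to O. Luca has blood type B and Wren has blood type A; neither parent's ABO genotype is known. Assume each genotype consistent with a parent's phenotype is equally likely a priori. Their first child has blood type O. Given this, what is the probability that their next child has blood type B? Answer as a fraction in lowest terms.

Possible genotypes: Luca ∈ {BB, BO}; Wren ∈ {AA, AO}.
Weight each parental genotype pair by prior × P(type-O child):
  BO × AO: posterior weight 1; P(next child type B) = 1/4.
Weighted sum = 1/4.

1/4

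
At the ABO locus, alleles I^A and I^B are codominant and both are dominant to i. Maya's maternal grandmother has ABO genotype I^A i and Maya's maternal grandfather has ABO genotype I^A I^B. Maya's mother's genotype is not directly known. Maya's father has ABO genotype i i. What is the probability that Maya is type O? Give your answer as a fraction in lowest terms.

Maya's mother's ABO genotype from I^A i × I^A I^B: 1/4 I^A I^A, 1/4 I^A I^B, 1/4 I^A i, 1/4 I^B i.
Crossing each possibility with the father i i and summing P(type O): 1/4·0 + 1/4·0 + 1/4·1/2 + 1/4·1/2 = 1/4.

1/4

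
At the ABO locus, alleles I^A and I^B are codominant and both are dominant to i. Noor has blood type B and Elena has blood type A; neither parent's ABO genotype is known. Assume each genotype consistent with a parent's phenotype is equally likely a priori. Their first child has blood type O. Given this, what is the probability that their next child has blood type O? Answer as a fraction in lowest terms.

1/4

Possible genotypes: Noor ∈ {I^B I^B, I^B i}; Elena ∈ {I^A I^A, I^A i}.
Weight each parental genotype pair by prior × P(type-O child):
  I^B i × I^A i: posterior weight 1; P(next child type O) = 1/4.
Weighted sum = 1/4.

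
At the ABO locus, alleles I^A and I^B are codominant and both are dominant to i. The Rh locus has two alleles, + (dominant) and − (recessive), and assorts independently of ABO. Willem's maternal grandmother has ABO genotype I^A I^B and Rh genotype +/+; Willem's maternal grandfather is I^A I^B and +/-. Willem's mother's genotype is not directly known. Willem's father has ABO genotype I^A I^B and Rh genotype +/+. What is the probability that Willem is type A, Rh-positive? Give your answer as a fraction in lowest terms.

Willem's mother's ABO genotype from I^A I^B × I^A I^B: 1/4 I^A I^A, 1/2 I^A I^B, 1/4 I^B I^B.
Crossing each possibility with the father I^A I^B and summing P(type A): 1/4·1/2 + 1/2·1/4 + 1/4·0 = 1/4.
Similarly for Rh via the mother's Rh distribution: P(Rh+) = 1.
Independent loci: 1/4 × 1 = 1/4.

1/4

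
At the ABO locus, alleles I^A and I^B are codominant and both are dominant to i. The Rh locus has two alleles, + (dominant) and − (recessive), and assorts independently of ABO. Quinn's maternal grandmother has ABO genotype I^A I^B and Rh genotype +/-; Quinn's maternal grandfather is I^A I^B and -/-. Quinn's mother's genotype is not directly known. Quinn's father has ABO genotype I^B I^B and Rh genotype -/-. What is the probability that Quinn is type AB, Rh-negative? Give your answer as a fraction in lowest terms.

3/8

Quinn's mother's ABO genotype from I^A I^B × I^A I^B: 1/4 I^A I^A, 1/2 I^A I^B, 1/4 I^B I^B.
Crossing each possibility with the father I^B I^B and summing P(type AB): 1/4·1 + 1/2·1/2 + 1/4·0 = 1/2.
Similarly for Rh via the mother's Rh distribution: P(Rh-) = 3/4.
Independent loci: 1/2 × 3/4 = 3/8.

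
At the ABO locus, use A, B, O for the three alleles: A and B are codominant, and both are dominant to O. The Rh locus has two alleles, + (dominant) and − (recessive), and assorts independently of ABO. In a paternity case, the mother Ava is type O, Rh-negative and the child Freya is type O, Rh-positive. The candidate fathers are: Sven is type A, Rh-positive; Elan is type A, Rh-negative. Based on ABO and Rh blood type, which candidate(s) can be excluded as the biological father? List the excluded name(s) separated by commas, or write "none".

Elan

A candidate is excluded only if no genotype consistent with his phenotype could produce a type O, Rh-positive child with a type O, Rh-negative mother.
Elan (type A, Rh-): no genotype consistent with that phenotype can produce a type-O Rh+ child with a type-O mother.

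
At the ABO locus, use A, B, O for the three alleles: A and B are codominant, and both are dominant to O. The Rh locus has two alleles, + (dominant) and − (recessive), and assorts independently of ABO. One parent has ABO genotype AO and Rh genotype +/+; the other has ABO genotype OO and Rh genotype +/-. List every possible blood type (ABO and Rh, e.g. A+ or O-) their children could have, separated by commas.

Gametes from AO × OO give offspring ABO genotypes AO, OO, i.e. phenotypes O, A.
Rh cross +/+ × +/- → phenotypes Rh+.
Combining independently: O+, A+.

O+, A+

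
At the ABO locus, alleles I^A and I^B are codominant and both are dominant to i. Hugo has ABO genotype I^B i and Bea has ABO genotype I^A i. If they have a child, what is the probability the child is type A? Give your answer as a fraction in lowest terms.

ABO cross I^B i × I^A i → offspring phenotypes: 1/4 O, 1/4 A, 1/4 B, 1/4 AB.
So P(type A) = 1/4.

1/4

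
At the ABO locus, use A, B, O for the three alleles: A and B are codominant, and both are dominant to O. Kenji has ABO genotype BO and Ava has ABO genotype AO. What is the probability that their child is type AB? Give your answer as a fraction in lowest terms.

ABO cross BO × AO → offspring phenotypes: 1/4 O, 1/4 A, 1/4 B, 1/4 AB.
So P(type AB) = 1/4.

1/4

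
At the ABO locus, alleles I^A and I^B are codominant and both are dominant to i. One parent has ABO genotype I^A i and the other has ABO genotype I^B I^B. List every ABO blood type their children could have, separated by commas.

Gametes from I^A i × I^B I^B give offspring ABO genotypes I^A I^B, I^B i, i.e. phenotypes B, AB.

B, AB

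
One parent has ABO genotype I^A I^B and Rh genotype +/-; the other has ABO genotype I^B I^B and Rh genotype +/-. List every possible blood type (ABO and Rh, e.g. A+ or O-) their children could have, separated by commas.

B+, B-, AB+, AB-

Gametes from I^A I^B × I^B I^B give offspring ABO genotypes I^A I^B, I^B I^B, i.e. phenotypes B, AB.
Rh cross +/- × +/- → phenotypes Rh+, Rh-.
Combining independently: B+, B-, AB+, AB-.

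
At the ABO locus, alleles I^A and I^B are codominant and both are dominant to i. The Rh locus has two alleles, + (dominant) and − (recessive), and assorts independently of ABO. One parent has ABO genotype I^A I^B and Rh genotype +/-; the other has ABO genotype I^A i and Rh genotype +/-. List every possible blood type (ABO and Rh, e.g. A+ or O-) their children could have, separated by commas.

Gametes from I^A I^B × I^A i give offspring ABO genotypes I^A I^A, I^A I^B, I^A i, I^B i, i.e. phenotypes A, B, AB.
Rh cross +/- × +/- → phenotypes Rh+, Rh-.
Combining independently: A+, A-, B+, B-, AB+, AB-.

A+, A-, B+, B-, AB+, AB-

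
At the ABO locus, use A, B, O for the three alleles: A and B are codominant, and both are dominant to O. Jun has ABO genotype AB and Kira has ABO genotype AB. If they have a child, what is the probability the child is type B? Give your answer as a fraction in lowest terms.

ABO cross AB × AB → offspring phenotypes: 1/4 A, 1/4 B, 1/2 AB.
So P(type B) = 1/4.

1/4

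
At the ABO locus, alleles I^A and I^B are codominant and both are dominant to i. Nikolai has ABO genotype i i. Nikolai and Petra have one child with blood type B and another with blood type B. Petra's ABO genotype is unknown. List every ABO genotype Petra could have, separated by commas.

I^A I^B, I^B I^B, I^B i

For each candidate genotype of Petra, check whether crossing it with i i can produce every observed child phenotype.
  I^A I^A → possible child types {A} ✗
  I^A I^B → possible child types {A, B} ✓
  I^A i → possible child types {O, A} ✗
  I^B I^B → possible child types {B} ✓
  I^B i → possible child types {O, B} ✓
  i i → possible child types {O} ✗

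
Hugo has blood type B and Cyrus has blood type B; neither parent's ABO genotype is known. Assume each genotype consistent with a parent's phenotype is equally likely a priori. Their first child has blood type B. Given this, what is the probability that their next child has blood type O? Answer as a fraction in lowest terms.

1/20

Possible genotypes: Hugo ∈ {BB, BO}; Cyrus ∈ {BB, BO}.
Weight each parental genotype pair by prior × P(type-B child):
  BB × BB: posterior weight 4/15; P(next child type O) = 0.
  BB × BO: posterior weight 4/15; P(next child type O) = 0.
  BO × BB: posterior weight 4/15; P(next child type O) = 0.
  BO × BO: posterior weight 1/5; P(next child type O) = 1/4.
Weighted sum = 1/20.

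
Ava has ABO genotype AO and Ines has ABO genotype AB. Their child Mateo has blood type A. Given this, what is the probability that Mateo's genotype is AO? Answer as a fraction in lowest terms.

Cross AO × AB → 1/4 AA, 1/4 AB, 1/4 AO, 1/4 BO.
Type-A genotypes among offspring: AA (1/4), AO (1/4); total 1/2.
P(AO | type A) = (1/4) / (1/2) = 1/2.

1/2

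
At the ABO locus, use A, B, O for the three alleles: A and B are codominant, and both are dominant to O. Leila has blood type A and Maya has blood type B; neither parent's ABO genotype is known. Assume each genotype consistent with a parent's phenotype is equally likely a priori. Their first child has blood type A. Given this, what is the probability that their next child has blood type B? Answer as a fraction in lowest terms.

1/12

Possible genotypes: Leila ∈ {AA, AO}; Maya ∈ {BB, BO}.
Weight each parental genotype pair by prior × P(type-A child):
  AA × BO: posterior weight 2/3; P(next child type B) = 0.
  AO × BO: posterior weight 1/3; P(next child type B) = 1/4.
Weighted sum = 1/12.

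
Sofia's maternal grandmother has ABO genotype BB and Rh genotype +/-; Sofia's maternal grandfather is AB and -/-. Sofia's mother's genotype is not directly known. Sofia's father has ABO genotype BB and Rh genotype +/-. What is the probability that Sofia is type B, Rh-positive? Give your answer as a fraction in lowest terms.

15/32

Sofia's mother's ABO genotype from BB × AB: 1/2 AB, 1/2 BB.
Crossing each possibility with the father BB and summing P(type B): 1/2·1/2 + 1/2·1 = 3/4.
Similarly for Rh via the mother's Rh distribution: P(Rh+) = 5/8.
Independent loci: 3/4 × 5/8 = 15/32.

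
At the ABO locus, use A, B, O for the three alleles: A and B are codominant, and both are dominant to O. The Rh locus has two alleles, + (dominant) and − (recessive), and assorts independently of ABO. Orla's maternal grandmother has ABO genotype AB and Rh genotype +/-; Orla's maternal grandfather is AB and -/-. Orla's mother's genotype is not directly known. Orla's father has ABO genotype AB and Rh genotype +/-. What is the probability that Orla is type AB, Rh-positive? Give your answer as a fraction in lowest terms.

Orla's mother's ABO genotype from AB × AB: 1/4 AA, 1/2 AB, 1/4 BB.
Crossing each possibility with the father AB and summing P(type AB): 1/4·1/2 + 1/2·1/2 + 1/4·1/2 = 1/2.
Similarly for Rh via the mother's Rh distribution: P(Rh+) = 5/8.
Independent loci: 1/2 × 5/8 = 5/16.

5/16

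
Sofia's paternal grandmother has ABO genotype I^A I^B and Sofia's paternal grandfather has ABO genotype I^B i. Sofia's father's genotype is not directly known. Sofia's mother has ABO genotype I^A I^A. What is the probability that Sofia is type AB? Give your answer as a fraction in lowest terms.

Sofia's father's ABO genotype from I^A I^B × I^B i: 1/4 I^A I^B, 1/4 I^A i, 1/4 I^B I^B, 1/4 I^B i.
Crossing each possibility with the mother I^A I^A and summing P(type AB): 1/4·1/2 + 1/4·0 + 1/4·1 + 1/4·1/2 = 1/2.

1/2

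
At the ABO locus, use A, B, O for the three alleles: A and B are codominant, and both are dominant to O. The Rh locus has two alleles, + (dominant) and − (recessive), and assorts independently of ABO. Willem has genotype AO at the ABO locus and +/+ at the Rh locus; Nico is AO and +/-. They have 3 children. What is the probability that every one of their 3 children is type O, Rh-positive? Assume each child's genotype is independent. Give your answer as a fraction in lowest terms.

ABO cross AO × AO → 1/4 O, 3/4 A.
Rh cross +/+ × +/- → 1 Rh+; so P(type O, Rh-positive) = 1/4 × 1 = 1/4 per child.
All 3 independent: (1/4)^3 = 1/64.

1/64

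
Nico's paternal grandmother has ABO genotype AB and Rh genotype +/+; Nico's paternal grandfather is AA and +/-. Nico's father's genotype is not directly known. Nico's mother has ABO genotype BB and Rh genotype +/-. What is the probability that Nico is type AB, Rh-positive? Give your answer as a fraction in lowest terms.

Nico's father's ABO genotype from AB × AA: 1/2 AA, 1/2 AB.
Crossing each possibility with the mother BB and summing P(type AB): 1/2·1 + 1/2·1/2 = 3/4.
Similarly for Rh via the father's Rh distribution: P(Rh+) = 7/8.
Independent loci: 3/4 × 7/8 = 21/32.

21/32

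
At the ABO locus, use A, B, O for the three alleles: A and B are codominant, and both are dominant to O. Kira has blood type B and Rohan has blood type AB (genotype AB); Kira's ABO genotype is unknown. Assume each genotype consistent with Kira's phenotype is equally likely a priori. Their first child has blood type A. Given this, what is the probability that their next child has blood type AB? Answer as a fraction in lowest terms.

1/4

Possible genotypes: Kira ∈ {BB, BO}; Rohan ∈ {AB}.
Weight each parental genotype pair by prior × P(type-A child):
  BO × AB: posterior weight 1; P(next child type AB) = 1/4.
Weighted sum = 1/4.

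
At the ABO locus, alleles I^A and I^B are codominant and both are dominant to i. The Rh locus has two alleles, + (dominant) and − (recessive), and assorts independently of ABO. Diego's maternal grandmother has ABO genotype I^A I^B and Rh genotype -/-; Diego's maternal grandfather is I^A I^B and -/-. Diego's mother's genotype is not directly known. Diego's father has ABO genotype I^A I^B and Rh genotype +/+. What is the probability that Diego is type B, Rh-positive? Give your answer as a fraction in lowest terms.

Diego's mother's ABO genotype from I^A I^B × I^A I^B: 1/4 I^A I^A, 1/2 I^A I^B, 1/4 I^B I^B.
Crossing each possibility with the father I^A I^B and summing P(type B): 1/4·0 + 1/2·1/4 + 1/4·1/2 = 1/4.
Similarly for Rh via the mother's Rh distribution: P(Rh+) = 1.
Independent loci: 1/4 × 1 = 1/4.

1/4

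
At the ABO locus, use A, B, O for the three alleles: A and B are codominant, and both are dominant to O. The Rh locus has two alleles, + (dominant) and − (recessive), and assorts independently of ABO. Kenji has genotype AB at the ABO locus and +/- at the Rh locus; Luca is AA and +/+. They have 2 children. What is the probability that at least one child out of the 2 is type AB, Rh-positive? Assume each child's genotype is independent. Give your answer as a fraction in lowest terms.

3/4

ABO cross AB × AA → 1/2 A, 1/2 AB.
Rh cross +/- × +/+ → 1 Rh+; so P(type AB, Rh-positive) = 1/2 × 1 = 1/2 per child.
P(none) = (1/2)^2 = 1/4; P(at least one) = 1 − 1/4 = 3/4.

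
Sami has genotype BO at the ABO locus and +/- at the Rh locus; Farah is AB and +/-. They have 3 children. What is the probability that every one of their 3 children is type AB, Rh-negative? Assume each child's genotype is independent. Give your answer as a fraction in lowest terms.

ABO cross BO × AB → 1/4 A, 1/2 B, 1/4 AB.
Rh cross +/- × +/- → 3/4 Rh+, 1/4 Rh-; so P(type AB, Rh-negative) = 1/4 × 1/4 = 1/16 per child.
All 3 independent: (1/16)^3 = 1/4096.

1/4096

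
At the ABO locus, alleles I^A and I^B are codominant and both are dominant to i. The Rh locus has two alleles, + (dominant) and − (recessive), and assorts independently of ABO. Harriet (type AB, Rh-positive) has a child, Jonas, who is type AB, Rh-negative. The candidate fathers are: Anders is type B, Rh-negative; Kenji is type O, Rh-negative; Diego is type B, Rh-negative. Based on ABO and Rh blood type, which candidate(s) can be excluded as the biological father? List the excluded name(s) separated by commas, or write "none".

A candidate is excluded only if no genotype consistent with his phenotype could produce a type AB, Rh-negative child with a type AB, Rh-positive mother.
Kenji (type O, Rh-): no genotype consistent with that phenotype can produce a type-AB Rh- child with a type-AB mother.

Kenji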